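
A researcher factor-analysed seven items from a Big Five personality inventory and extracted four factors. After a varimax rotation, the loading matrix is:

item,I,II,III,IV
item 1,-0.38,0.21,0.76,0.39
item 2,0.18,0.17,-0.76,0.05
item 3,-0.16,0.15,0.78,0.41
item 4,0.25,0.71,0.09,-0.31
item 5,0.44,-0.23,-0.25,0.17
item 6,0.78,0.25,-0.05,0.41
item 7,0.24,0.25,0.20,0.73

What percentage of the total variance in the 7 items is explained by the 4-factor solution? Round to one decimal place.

SS loadings by factor: 1.1245, 0.7775, 1.8767, 1.1487; total = 4.9274.
Total variance with 7 standardized items is 7, so the solution explains 4.9274/7 = 0.7039 = 70.39%.

70.4%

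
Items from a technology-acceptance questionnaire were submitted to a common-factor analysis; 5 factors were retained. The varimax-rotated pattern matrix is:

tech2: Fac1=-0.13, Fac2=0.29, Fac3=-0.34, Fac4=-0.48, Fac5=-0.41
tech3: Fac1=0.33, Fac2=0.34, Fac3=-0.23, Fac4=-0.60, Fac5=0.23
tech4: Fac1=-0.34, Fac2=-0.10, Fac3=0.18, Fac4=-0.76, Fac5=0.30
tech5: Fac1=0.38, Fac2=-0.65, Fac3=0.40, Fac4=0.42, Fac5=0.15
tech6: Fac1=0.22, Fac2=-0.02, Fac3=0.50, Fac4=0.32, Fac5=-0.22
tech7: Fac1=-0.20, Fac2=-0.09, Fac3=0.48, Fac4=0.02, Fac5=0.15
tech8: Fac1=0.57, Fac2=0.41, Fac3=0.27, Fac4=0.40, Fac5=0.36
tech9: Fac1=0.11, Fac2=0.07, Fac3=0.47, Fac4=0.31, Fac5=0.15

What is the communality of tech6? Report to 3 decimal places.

h² = 0.22² + (-0.02)² + 0.50² + 0.32² + (-0.22)² = 0.0484 + 0.0004 + 0.2500 + 0.1024 + 0.0484 = 0.4496

0.450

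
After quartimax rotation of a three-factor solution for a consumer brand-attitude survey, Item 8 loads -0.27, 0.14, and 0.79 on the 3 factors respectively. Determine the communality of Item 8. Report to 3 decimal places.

h² = (-0.27)² + 0.14² + 0.79² = 0.0729 + 0.0196 + 0.6241 = 0.7166

0.717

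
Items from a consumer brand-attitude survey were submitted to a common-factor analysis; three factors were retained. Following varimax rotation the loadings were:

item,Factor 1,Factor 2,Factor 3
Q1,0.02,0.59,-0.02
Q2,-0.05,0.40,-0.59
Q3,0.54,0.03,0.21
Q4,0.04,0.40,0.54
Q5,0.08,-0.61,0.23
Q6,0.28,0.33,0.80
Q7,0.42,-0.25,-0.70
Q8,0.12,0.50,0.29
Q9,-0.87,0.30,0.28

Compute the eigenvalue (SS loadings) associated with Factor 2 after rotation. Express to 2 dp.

SS loadings for Factor 2 = 0.59² + 0.40² + 0.03² + 0.40² + (-0.61)² + 0.33² + (-0.25)² + 0.50² + 0.30² = 0.3481 + 0.1600 + 0.0009 + 0.1600 + 0.3721 + 0.1089 + 0.0625 + 0.2500 + 0.0900 = 1.5525

1.55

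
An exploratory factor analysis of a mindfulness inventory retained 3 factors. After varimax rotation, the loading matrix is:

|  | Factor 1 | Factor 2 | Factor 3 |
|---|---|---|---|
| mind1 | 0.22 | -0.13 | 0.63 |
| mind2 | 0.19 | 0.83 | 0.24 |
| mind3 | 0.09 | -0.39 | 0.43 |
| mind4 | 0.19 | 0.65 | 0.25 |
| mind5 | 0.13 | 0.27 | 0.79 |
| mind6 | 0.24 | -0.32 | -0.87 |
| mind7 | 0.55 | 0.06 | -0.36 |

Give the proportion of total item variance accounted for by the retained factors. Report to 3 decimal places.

0.597

Communalities: 0.4622, 0.7826, 0.3451, 0.5211, 0.7139, 0.9169, 0.4357; Σh² = 4.1775.
Total variance with 7 standardized items is 7, so the solution explains 4.1775/7 = 0.5968.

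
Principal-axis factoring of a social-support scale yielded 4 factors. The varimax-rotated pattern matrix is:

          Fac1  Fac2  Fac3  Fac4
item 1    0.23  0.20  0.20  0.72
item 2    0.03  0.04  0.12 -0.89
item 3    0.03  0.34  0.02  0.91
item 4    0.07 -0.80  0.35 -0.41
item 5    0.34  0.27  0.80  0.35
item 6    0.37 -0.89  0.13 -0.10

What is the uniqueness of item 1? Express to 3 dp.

0.349

h² = 0.23² + 0.20² + 0.20² + 0.72² = 0.0529 + 0.0400 + 0.0400 + 0.5184 = 0.6513
Uniqueness u² = 1 − h² = 1 − 0.6513 = 0.3487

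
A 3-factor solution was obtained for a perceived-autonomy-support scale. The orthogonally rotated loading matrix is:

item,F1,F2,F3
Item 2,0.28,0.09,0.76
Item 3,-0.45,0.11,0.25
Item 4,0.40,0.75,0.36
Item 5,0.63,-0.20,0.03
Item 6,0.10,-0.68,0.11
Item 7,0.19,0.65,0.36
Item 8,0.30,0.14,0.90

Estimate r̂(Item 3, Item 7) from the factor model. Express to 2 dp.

r̂ = Σ λ_i·λ_j across factors = (-0.45)(0.19) + (0.11)(0.65) + (0.25)(0.36)
  = -0.0855 +0.0715 +0.0900 = 0.0760

0.08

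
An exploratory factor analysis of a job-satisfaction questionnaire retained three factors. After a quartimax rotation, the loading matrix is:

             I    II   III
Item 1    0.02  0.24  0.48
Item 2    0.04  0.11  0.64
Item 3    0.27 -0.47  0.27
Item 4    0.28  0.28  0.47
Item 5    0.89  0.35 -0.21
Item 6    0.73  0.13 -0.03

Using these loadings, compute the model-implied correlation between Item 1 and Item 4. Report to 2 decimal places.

0.30

r̂ = Σ λ_i·λ_j across factors = (0.02)(0.28) + (0.24)(0.28) + (0.48)(0.47)
  = +0.0056 +0.0672 +0.2256 = 0.2984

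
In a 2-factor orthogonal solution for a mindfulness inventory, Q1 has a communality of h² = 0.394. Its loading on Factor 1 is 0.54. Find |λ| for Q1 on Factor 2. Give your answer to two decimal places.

Under orthogonal rotation h² = Σλ², so λ_Factor 2² = h² − (0.2916) = 0.394 − 0.2916 = 0.1024.
|λ| = √0.1024 = 0.3200.

0.32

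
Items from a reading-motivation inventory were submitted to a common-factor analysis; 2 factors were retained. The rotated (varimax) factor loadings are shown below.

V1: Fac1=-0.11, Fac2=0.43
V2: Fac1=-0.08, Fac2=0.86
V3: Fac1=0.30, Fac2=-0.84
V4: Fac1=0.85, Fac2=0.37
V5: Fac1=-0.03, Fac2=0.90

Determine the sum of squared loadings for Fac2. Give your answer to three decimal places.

SS loadings for Fac2 = 0.43² + 0.86² + (-0.84)² + 0.37² + 0.90² = 0.1849 + 0.7396 + 0.7056 + 0.1369 + 0.8100 = 2.5770

2.577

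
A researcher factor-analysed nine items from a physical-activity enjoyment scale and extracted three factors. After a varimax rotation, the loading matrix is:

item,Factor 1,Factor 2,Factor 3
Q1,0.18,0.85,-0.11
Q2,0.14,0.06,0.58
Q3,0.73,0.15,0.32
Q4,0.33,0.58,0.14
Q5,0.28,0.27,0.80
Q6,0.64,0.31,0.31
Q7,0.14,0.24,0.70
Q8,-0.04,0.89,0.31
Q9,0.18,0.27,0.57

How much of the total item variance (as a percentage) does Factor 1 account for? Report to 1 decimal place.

SS loadings for Factor 1 = 0.18² + 0.14² + 0.73² + 0.33² + 0.28² + 0.64² + 0.14² + (-0.04)² + 0.18² = 1.2354
With 9 standardized items, total variance = 9. Proportion = 1.2354/9 = 0.1373 → 13.73%.

13.7%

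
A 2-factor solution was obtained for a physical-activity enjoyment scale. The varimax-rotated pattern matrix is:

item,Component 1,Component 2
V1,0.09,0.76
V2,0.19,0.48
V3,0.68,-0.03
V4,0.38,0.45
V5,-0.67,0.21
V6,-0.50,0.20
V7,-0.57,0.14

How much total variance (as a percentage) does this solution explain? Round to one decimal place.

39.9%

Communalities: 0.5857, 0.2665, 0.4633, 0.3469, 0.4930, 0.2900, 0.3445; Σh² = 2.7899.
Total variance with 7 standardized items is 7, so the solution explains 2.7899/7 = 0.3986 = 39.86%.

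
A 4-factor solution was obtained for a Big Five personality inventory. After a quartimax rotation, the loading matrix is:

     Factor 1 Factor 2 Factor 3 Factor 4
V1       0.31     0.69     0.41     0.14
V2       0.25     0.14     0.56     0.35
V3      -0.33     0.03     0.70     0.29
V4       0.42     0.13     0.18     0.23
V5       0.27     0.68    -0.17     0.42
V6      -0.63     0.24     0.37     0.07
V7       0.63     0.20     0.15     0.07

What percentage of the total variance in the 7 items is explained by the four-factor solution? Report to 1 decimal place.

Communalities: 0.7599, 0.5182, 0.6839, 0.2786, 0.7406, 0.5963, 0.4643; Σh² = 4.0418.
Total variance with 7 standardized items is 7, so the solution explains 4.0418/7 = 0.5774 = 57.74%.

57.7%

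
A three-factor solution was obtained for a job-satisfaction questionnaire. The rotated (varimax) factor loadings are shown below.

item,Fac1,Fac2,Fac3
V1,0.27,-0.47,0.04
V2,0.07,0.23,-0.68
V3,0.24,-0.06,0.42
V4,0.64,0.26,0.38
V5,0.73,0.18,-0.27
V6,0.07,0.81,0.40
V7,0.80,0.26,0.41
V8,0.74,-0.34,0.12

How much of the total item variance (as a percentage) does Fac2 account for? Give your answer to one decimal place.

15.2%

SS loadings for Fac2 = (-0.47)² + 0.23² + (-0.06)² + 0.26² + 0.18² + 0.81² + 0.26² + (-0.34)² = 1.2167
With 8 standardized items, total variance = 8. Proportion = 1.2167/8 = 0.1521 → 15.21%.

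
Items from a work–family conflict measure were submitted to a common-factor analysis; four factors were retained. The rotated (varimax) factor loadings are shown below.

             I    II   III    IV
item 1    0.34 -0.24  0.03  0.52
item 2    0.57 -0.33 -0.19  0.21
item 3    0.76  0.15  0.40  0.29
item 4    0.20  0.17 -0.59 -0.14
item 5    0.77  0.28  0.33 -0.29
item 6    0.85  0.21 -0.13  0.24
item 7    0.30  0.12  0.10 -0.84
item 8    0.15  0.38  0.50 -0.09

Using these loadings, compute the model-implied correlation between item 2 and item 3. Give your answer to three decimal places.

0.369

r̂ = Σ λ_i·λ_j across factors = (0.57)(0.76) + (-0.33)(0.15) + (-0.19)(0.40) + (0.21)(0.29)
  = +0.4332 -0.0495 -0.0760 +0.0609 = 0.3686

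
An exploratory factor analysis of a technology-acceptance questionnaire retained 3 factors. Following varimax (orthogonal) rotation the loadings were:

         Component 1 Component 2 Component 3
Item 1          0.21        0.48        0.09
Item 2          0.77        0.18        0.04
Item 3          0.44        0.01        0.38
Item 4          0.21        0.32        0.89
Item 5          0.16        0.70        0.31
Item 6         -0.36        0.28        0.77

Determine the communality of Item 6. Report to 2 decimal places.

0.80

h² = (-0.36)² + 0.28² + 0.77² = 0.1296 + 0.0784 + 0.5929 = 0.8009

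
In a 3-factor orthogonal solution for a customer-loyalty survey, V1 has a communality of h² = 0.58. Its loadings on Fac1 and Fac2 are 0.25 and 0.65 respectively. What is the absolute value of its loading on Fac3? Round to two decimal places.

0.31

Under orthogonal rotation h² = Σλ², so λ_Fac3² = h² − (0.4850) = 0.58 − 0.4850 = 0.0950.
|λ| = √0.0950 = 0.3082.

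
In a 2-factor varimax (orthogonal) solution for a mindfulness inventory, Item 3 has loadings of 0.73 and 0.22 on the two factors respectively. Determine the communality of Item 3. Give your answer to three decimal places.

0.581

h² = 0.73² + 0.22² = 0.5329 + 0.0484 = 0.5813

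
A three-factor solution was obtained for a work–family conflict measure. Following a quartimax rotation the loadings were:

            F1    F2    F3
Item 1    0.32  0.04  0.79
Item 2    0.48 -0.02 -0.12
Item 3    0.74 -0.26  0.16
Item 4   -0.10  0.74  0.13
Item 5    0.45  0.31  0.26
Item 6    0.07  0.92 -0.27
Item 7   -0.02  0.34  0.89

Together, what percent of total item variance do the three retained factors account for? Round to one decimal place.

SS loadings by factor: 1.0982, 1.6753, 1.6136; total = 4.3871.
Total variance with 7 standardized items is 7, so the solution explains 4.3871/7 = 0.6267 = 62.67%.

62.7%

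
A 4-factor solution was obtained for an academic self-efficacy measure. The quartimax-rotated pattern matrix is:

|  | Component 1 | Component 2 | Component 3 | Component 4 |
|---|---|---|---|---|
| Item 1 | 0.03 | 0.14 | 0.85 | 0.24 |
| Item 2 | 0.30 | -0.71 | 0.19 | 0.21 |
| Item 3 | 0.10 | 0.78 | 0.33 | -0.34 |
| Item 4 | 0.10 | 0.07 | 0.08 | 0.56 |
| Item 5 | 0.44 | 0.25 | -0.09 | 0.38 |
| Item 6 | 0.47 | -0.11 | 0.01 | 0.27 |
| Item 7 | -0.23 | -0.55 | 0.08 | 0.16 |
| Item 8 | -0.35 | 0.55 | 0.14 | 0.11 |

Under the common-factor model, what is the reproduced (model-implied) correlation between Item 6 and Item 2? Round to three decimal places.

0.278

r̂ = Σ λ_i·λ_j across factors = (0.47)(0.30) + (-0.11)(-0.71) + (0.01)(0.19) + (0.27)(0.21)
  = +0.1410 +0.0781 +0.0019 +0.0567 = 0.2777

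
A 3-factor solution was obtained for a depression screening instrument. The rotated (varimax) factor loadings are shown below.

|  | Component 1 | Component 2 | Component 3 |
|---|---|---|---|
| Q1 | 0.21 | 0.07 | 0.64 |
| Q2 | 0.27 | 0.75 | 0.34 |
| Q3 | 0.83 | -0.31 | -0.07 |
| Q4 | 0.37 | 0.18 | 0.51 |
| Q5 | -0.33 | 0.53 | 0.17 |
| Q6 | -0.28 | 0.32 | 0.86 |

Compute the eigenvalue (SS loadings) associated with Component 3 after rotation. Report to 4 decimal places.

1.5587

SS loadings for Component 3 = 0.64² + 0.34² + (-0.07)² + 0.51² + 0.17² + 0.86² = 0.4096 + 0.1156 + 0.0049 + 0.2601 + 0.0289 + 0.7396 = 1.5587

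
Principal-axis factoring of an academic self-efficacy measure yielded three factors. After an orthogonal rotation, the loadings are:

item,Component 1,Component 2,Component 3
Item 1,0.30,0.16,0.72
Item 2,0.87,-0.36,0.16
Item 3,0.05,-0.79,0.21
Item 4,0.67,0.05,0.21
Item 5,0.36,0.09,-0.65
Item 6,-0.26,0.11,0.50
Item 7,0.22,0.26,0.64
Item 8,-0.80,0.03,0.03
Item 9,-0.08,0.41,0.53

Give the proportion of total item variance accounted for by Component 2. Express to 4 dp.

0.1154

SS loadings for Component 2 = 0.16² + (-0.36)² + (-0.79)² + 0.05² + 0.09² + 0.11² + 0.26² + 0.03² + 0.41² = 1.0386
Proportion of variance = 1.0386 / 9 = 0.1154.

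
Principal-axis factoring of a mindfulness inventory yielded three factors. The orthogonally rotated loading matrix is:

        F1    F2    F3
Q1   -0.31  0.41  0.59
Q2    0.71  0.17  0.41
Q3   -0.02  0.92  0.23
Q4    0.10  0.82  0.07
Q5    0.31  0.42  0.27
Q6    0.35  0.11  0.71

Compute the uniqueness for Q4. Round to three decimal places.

h² = 0.10² + 0.82² + 0.07² = 0.0100 + 0.6724 + 0.0049 = 0.6873
Uniqueness u² = 1 − h² = 1 − 0.6873 = 0.3127

0.313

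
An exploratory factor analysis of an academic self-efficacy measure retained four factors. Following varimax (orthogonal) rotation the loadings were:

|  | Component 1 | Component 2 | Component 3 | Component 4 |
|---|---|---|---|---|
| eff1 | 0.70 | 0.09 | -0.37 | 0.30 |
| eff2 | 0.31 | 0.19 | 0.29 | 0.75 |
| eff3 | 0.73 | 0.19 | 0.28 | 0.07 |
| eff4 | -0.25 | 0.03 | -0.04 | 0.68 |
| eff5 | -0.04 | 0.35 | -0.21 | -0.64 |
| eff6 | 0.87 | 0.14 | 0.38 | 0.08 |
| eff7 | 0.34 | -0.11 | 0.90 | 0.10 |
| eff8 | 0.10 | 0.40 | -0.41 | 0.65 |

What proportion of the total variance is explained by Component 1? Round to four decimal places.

SS loadings for Component 1 = 0.70² + 0.31² + 0.73² + (-0.25)² + (-0.04)² + 0.87² + 0.34² + 0.10² = 2.0656
Proportion of variance = 2.0656 / 8 = 0.2582.

0.2582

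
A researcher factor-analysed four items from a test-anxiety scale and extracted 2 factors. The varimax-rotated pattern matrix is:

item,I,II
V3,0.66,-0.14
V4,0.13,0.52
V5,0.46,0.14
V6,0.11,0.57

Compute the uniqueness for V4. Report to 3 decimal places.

h² = 0.13² + 0.52² = 0.0169 + 0.2704 = 0.2873
Uniqueness u² = 1 − h² = 1 − 0.2873 = 0.7127

0.713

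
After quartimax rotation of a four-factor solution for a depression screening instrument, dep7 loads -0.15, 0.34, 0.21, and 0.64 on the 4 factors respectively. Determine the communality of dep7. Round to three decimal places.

h² = (-0.15)² + 0.34² + 0.21² + 0.64² = 0.0225 + 0.1156 + 0.0441 + 0.4096 = 0.5918

0.592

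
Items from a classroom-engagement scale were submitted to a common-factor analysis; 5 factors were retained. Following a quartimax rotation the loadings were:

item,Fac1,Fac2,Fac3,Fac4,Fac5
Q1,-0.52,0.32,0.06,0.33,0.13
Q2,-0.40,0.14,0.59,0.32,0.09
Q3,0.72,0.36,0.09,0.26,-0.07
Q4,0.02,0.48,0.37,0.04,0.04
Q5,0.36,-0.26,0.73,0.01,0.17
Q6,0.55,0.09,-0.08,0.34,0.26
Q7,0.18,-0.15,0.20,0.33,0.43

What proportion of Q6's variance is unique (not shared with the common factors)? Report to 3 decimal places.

0.500

h² = 0.55² + 0.09² + (-0.08)² + 0.34² + 0.26² = 0.3025 + 0.0081 + 0.0064 + 0.1156 + 0.0676 = 0.5002
Uniqueness u² = 1 − h² = 1 − 0.5002 = 0.4998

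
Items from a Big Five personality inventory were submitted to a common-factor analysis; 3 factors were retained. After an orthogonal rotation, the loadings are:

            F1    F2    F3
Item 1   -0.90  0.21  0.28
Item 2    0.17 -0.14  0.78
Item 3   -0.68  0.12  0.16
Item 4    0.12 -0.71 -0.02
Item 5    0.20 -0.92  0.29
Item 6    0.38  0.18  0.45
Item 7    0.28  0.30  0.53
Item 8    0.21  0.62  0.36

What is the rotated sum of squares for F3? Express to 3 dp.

1.410

SS loadings for F3 = 0.28² + 0.78² + 0.16² + (-0.02)² + 0.29² + 0.45² + 0.53² + 0.36² = 0.0784 + 0.6084 + 0.0256 + 0.0004 + 0.0841 + 0.2025 + 0.2809 + 0.1296 = 1.4099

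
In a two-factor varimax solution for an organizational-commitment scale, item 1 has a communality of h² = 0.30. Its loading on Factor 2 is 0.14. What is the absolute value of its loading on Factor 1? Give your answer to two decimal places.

Under orthogonal rotation h² = Σλ², so λ_Factor 1² = h² − (0.0196) = 0.30 − 0.0196 = 0.2804.
|λ| = √0.2804 = 0.5295.

0.53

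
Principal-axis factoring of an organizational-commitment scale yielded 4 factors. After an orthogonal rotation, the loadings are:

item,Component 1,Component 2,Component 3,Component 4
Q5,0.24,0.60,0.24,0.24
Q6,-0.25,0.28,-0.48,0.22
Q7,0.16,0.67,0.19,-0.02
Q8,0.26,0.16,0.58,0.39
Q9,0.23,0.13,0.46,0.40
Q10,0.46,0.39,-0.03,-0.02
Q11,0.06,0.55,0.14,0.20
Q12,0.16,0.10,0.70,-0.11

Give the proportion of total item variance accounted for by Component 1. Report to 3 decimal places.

0.063

SS loadings for Component 1 = 0.24² + (-0.25)² + 0.16² + 0.26² + 0.23² + 0.46² + 0.06² + 0.16² = 0.5070
Proportion of variance = 0.5070 / 8 = 0.0634.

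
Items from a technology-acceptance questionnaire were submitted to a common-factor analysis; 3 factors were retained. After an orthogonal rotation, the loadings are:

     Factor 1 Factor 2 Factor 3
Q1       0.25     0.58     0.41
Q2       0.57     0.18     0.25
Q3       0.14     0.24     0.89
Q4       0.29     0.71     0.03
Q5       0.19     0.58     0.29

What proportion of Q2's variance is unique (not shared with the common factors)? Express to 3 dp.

h² = 0.57² + 0.18² + 0.25² = 0.3249 + 0.0324 + 0.0625 = 0.4198
Uniqueness u² = 1 − h² = 1 − 0.4198 = 0.5802

0.580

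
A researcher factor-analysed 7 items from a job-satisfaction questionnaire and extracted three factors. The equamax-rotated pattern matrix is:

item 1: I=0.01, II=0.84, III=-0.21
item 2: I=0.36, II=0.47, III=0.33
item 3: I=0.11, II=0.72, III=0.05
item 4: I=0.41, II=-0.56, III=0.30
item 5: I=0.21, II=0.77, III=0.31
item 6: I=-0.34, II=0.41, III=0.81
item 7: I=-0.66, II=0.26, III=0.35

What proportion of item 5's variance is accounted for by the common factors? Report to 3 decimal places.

0.733

h² = 0.21² + 0.77² + 0.31² = 0.0441 + 0.5929 + 0.0961 = 0.7331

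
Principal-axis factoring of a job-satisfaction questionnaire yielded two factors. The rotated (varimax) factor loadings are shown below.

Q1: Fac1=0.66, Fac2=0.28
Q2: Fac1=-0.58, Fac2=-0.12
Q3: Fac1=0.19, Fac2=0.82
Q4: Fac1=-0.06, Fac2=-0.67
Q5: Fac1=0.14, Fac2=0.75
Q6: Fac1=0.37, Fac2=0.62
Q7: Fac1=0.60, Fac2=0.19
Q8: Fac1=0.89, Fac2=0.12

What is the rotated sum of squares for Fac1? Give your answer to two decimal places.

2.12

SS loadings for Fac1 = 0.66² + (-0.58)² + 0.19² + (-0.06)² + 0.14² + 0.37² + 0.60² + 0.89² = 0.4356 + 0.3364 + 0.0361 + 0.0036 + 0.0196 + 0.1369 + 0.3600 + 0.7921 = 2.1203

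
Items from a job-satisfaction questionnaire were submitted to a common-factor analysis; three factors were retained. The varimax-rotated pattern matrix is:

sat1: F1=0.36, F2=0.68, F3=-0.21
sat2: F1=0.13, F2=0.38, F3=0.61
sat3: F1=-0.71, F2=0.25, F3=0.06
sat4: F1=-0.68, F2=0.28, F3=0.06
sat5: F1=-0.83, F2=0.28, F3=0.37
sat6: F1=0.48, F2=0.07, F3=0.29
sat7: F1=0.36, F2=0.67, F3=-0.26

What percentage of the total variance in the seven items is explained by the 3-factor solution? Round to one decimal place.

59.3%

Communalities: 0.6361, 0.5334, 0.5702, 0.5444, 0.9042, 0.3194, 0.6461; Σh² = 4.1538.
Total variance with 7 standardized items is 7, so the solution explains 4.1538/7 = 0.5934 = 59.34%.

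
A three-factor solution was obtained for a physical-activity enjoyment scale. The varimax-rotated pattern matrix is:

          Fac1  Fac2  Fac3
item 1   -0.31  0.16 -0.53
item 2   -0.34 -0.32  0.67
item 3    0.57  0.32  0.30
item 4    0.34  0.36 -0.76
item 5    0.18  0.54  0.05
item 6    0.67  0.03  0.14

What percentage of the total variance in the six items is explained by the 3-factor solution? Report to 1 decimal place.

53.4%

Communalities: 0.4026, 0.6669, 0.5173, 0.8228, 0.3265, 0.4694; Σh² = 3.2055.
Total variance with 6 standardized items is 6, so the solution explains 3.2055/6 = 0.5343 = 53.43%.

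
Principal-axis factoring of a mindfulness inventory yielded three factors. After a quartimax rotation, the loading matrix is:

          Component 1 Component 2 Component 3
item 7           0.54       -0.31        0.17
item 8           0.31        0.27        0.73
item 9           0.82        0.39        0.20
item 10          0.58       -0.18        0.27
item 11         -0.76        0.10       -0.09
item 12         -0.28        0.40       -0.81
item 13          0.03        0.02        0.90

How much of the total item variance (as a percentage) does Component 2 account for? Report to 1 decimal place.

SS loadings for Component 2 = (-0.31)² + 0.27² + 0.39² + (-0.18)² + 0.10² + 0.40² + 0.02² = 0.5239
With 7 standardized items, total variance = 7. Proportion = 0.5239/7 = 0.0748 → 7.48%.

7.5%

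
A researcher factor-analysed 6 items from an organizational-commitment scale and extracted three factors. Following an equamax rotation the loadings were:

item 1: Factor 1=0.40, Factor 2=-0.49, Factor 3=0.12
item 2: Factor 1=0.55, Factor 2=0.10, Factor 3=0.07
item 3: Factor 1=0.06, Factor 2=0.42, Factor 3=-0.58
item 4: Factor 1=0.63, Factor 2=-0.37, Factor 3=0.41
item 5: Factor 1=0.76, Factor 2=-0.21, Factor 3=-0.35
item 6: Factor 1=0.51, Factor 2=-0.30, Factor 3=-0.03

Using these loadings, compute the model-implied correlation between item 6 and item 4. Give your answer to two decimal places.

0.42

r̂ = Σ λ_i·λ_j across factors = (0.51)(0.63) + (-0.30)(-0.37) + (-0.03)(0.41)
  = +0.3213 +0.1110 -0.0123 = 0.4200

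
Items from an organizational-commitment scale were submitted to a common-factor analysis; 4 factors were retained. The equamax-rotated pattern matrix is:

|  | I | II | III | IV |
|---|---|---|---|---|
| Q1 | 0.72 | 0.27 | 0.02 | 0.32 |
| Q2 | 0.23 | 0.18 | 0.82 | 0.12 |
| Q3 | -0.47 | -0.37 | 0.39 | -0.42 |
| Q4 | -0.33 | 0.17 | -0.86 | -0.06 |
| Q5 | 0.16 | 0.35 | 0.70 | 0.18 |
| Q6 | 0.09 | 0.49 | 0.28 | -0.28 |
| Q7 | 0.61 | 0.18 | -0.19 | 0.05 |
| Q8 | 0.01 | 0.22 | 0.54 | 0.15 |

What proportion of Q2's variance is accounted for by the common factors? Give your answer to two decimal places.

0.77

h² = 0.23² + 0.18² + 0.82² + 0.12² = 0.0529 + 0.0324 + 0.6724 + 0.0144 = 0.7721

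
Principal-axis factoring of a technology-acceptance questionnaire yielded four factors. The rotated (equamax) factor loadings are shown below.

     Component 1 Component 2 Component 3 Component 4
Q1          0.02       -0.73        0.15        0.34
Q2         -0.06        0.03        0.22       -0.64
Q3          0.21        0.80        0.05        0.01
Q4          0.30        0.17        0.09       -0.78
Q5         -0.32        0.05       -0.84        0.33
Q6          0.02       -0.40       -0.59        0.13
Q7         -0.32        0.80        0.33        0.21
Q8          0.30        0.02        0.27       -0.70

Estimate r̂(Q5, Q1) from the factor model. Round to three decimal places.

r̂ = Σ λ_i·λ_j across factors = (-0.32)(0.02) + (0.05)(-0.73) + (-0.84)(0.15) + (0.33)(0.34)
  = -0.0064 -0.0365 -0.1260 +0.1122 = -0.0567

-0.057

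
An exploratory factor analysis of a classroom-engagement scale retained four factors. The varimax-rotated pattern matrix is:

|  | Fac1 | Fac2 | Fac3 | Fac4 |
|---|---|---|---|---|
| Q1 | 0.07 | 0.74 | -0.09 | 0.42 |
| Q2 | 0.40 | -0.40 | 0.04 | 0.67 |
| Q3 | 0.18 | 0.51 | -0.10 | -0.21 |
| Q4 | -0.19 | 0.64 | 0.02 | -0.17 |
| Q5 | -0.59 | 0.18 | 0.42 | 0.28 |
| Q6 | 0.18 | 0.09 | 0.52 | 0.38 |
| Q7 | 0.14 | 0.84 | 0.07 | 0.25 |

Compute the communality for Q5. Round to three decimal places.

h² = (-0.59)² + 0.18² + 0.42² + 0.28² = 0.3481 + 0.0324 + 0.1764 + 0.0784 = 0.6353

0.635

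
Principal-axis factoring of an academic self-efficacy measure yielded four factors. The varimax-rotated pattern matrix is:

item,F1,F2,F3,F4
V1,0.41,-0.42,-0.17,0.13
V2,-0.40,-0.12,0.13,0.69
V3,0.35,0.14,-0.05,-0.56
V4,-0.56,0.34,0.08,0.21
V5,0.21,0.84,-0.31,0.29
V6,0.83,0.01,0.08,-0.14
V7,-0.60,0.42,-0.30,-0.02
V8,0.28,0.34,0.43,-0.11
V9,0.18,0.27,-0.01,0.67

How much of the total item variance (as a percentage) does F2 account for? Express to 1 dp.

SS loadings for F2 = (-0.42)² + (-0.12)² + 0.14² + 0.34² + 0.84² + 0.01² + 0.42² + 0.34² + 0.27² = 1.3966
With 9 standardized items, total variance = 9. Proportion = 1.3966/9 = 0.1552 → 15.52%.

15.5%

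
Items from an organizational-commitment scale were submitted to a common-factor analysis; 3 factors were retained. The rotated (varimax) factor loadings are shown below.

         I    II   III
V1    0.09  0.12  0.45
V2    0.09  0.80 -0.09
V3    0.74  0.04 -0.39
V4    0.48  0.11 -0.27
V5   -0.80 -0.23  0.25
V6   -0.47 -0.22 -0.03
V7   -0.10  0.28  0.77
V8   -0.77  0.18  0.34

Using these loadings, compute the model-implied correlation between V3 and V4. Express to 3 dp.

0.465

r̂ = Σ λ_i·λ_j across factors = (0.74)(0.48) + (0.04)(0.11) + (-0.39)(-0.27)
  = +0.3552 +0.0044 +0.1053 = 0.4649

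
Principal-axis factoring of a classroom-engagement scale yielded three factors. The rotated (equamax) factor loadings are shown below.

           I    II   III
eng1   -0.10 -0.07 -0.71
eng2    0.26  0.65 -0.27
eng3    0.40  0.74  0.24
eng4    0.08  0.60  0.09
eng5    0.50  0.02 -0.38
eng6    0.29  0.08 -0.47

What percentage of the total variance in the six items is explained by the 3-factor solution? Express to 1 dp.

SS loadings by factor: 0.5781, 1.3418, 1.0080; total = 2.9279.
Total variance with 6 standardized items is 6, so the solution explains 2.9279/6 = 0.4880 = 48.80%.

48.8%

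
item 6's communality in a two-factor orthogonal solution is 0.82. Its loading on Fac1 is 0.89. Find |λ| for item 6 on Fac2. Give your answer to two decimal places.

Under orthogonal rotation h² = Σλ², so λ_Fac2² = h² − (0.7921) = 0.82 − 0.7921 = 0.0279.
|λ| = √0.0279 = 0.1670.

0.17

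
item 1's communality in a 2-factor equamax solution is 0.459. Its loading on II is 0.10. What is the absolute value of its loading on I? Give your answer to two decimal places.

0.67

Under orthogonal rotation h² = Σλ², so λ_I² = h² − (0.0100) = 0.459 − 0.0100 = 0.4490.
|λ| = √0.4490 = 0.6701.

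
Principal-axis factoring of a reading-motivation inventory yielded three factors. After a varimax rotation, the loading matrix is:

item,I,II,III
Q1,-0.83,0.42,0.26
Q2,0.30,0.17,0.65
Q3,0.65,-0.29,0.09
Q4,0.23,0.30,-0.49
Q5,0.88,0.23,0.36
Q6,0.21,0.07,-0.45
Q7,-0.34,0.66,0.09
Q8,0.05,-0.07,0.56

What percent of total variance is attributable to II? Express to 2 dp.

SS loadings for II = 0.42² + 0.17² + (-0.29)² + 0.30² + 0.23² + 0.07² + 0.66² + (-0.07)² = 0.8777
With 8 standardized items, total variance = 8. Proportion = 0.8777/8 = 0.1097 → 10.97%.

10.97%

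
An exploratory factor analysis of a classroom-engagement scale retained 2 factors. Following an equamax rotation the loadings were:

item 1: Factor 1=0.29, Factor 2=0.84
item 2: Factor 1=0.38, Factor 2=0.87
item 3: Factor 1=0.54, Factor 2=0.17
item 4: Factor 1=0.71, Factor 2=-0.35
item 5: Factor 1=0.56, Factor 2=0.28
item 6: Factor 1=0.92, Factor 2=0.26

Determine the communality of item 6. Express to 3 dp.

0.914

h² = 0.92² + 0.26² = 0.8464 + 0.0676 = 0.9140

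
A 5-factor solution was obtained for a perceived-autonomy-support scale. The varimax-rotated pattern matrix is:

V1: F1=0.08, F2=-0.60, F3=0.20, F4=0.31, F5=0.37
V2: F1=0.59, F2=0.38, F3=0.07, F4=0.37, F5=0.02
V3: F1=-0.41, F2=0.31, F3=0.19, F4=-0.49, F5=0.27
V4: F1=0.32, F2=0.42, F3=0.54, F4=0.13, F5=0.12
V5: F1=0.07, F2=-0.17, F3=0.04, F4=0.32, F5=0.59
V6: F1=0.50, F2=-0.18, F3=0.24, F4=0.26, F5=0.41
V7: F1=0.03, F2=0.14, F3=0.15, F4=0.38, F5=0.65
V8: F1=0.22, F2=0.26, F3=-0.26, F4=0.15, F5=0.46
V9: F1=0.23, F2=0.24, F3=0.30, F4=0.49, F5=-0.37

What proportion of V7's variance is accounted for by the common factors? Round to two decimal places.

h² = 0.03² + 0.14² + 0.15² + 0.38² + 0.65² = 0.0009 + 0.0196 + 0.0225 + 0.1444 + 0.4225 = 0.6099

0.61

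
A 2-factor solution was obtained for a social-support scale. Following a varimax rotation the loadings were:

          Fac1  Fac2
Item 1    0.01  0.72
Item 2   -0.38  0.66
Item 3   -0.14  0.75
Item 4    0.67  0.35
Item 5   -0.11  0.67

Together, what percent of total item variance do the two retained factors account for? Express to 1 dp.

54.3%

Communalities: 0.5185, 0.5800, 0.5821, 0.5714, 0.4610; Σh² = 2.7130.
Total variance with 5 standardized items is 5, so the solution explains 2.7130/5 = 0.5426 = 54.26%.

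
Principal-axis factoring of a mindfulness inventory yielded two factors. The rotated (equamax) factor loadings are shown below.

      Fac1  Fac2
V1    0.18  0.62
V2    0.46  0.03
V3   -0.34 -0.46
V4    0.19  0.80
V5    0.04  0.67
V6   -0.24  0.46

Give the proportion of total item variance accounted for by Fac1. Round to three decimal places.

0.076

SS loadings for Fac1 = 0.18² + 0.46² + (-0.34)² + 0.19² + 0.04² + (-0.24)² = 0.4549
Proportion of variance = 0.4549 / 6 = 0.0758.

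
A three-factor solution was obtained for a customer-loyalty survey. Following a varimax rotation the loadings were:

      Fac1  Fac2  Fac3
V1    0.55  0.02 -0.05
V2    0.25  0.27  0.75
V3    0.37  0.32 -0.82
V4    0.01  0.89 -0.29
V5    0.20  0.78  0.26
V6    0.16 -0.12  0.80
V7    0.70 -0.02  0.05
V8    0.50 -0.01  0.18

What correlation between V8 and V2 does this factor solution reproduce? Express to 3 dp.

r̂ = Σ λ_i·λ_j across factors = (0.50)(0.25) + (-0.01)(0.27) + (0.18)(0.75)
  = +0.1250 -0.0027 +0.1350 = 0.2573

0.257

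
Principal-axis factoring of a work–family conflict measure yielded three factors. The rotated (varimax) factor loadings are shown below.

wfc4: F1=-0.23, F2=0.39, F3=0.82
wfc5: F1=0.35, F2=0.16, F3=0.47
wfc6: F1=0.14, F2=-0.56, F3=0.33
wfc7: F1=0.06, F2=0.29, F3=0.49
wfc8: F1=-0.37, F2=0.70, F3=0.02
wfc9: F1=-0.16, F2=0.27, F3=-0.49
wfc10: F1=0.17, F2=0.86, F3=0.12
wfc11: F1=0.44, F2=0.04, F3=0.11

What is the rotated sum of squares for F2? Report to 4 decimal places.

SS loadings for F2 = 0.39² + 0.16² + (-0.56)² + 0.29² + 0.70² + 0.27² + 0.86² + 0.04² = 0.1521 + 0.0256 + 0.3136 + 0.0841 + 0.4900 + 0.0729 + 0.7396 + 0.0016 = 1.8795

1.8795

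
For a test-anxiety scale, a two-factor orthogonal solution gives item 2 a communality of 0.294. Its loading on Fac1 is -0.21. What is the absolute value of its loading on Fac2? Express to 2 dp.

Under orthogonal rotation h² = Σλ², so λ_Fac2² = h² − (0.0441) = 0.294 − 0.0441 = 0.2499.
|λ| = √0.2499 = 0.4999.

0.50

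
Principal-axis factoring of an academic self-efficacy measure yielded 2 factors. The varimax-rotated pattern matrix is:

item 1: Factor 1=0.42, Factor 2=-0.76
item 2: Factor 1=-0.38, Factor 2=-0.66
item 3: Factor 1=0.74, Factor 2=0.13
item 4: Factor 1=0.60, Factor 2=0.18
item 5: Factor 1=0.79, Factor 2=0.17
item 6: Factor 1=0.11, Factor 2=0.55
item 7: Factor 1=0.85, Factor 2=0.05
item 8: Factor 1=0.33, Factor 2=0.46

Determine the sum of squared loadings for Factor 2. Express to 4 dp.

SS loadings for Factor 2 = (-0.76)² + (-0.66)² + 0.13² + 0.18² + 0.17² + 0.55² + 0.05² + 0.46² = 0.5776 + 0.4356 + 0.0169 + 0.0324 + 0.0289 + 0.3025 + 0.0025 + 0.2116 = 1.6080

1.6080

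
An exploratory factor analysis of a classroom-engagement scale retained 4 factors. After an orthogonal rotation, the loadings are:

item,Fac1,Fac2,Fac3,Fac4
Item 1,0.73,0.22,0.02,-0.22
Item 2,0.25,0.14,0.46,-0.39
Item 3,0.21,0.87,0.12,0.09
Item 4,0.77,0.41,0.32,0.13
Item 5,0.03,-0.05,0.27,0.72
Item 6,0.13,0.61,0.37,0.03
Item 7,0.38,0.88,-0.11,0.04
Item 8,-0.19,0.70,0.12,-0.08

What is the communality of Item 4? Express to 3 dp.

0.880

h² = 0.77² + 0.41² + 0.32² + 0.13² = 0.5929 + 0.1681 + 0.1024 + 0.0169 = 0.8803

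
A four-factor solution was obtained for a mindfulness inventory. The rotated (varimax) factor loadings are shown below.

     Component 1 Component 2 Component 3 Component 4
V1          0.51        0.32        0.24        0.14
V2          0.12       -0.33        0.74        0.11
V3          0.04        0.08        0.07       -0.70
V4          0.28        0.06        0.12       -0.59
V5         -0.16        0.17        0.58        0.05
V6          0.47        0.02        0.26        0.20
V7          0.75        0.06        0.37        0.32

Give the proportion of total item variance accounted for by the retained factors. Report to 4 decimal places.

0.5140

Communalities: 0.4397, 0.6830, 0.5029, 0.4445, 0.3934, 0.3289, 0.8054; Σh² = 3.5978.
Total variance with 7 standardized items is 7, so the solution explains 3.5978/7 = 0.5140.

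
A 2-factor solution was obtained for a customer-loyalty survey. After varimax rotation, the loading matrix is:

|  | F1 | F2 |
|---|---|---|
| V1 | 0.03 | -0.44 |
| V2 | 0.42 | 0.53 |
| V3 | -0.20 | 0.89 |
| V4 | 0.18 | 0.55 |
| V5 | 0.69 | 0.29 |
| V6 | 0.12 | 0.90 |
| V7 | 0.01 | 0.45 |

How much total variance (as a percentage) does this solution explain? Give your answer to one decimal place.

SS loadings by factor: 0.7403, 2.6657; total = 3.4060.
Total variance with 7 standardized items is 7, so the solution explains 3.4060/7 = 0.4866 = 48.66%.

48.7%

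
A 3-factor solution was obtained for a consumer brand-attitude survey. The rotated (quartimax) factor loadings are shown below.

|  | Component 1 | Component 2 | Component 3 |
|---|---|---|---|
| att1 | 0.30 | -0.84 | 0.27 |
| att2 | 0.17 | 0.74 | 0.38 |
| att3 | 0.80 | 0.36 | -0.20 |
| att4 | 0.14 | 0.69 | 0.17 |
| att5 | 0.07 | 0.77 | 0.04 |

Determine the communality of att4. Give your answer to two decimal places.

0.52

h² = 0.14² + 0.69² + 0.17² = 0.0196 + 0.4761 + 0.0289 = 0.5246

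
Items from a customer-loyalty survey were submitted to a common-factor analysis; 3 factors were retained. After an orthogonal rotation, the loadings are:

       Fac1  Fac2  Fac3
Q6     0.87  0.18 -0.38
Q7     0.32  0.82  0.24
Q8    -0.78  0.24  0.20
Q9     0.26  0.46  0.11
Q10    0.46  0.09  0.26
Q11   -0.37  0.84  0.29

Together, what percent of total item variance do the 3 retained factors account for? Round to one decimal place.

Communalities: 0.9337, 0.8324, 0.7060, 0.2913, 0.2873, 0.9266; Σh² = 3.9773.
Total variance with 6 standardized items is 6, so the solution explains 3.9773/6 = 0.6629 = 66.29%.

66.3%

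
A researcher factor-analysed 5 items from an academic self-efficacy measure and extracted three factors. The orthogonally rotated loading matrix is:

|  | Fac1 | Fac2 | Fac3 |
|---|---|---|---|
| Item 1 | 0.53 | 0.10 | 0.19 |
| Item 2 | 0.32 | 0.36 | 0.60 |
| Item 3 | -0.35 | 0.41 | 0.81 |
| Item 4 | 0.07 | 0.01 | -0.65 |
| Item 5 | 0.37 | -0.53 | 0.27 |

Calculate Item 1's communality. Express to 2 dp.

h² = 0.53² + 0.10² + 0.19² = 0.2809 + 0.0100 + 0.0361 = 0.3270

0.33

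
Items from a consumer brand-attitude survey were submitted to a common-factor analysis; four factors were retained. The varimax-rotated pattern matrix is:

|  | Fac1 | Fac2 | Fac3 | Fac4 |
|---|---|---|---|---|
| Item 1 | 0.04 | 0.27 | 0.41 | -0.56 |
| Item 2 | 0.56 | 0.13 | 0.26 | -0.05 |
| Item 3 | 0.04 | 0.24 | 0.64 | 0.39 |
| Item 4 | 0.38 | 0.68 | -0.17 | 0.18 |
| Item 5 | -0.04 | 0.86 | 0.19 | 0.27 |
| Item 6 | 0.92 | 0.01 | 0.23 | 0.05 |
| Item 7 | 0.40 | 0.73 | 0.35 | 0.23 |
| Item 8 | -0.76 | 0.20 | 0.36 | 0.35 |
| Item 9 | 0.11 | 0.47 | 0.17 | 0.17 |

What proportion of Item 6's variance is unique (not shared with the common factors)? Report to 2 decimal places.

h² = 0.92² + 0.01² + 0.23² + 0.05² = 0.8464 + 0.0001 + 0.0529 + 0.0025 = 0.9019
Uniqueness u² = 1 − h² = 1 − 0.9019 = 0.0981

0.10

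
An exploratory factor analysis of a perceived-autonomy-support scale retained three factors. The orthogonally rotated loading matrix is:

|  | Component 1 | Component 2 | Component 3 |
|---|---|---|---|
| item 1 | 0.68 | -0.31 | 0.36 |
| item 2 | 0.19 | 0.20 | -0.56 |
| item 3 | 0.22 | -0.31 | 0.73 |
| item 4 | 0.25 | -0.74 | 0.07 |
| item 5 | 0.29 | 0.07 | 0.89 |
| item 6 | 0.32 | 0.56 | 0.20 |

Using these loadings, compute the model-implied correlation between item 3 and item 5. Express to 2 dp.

r̂ = Σ λ_i·λ_j across factors = (0.22)(0.29) + (-0.31)(0.07) + (0.73)(0.89)
  = +0.0638 -0.0217 +0.6497 = 0.6918

0.69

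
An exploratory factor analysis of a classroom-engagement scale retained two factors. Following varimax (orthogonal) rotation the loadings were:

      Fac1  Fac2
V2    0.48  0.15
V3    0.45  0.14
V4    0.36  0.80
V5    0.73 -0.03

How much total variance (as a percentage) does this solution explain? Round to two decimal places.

44.46%

Communalities: 0.2529, 0.2221, 0.7696, 0.5338; Σh² = 1.7784.
Total variance with 4 standardized items is 4, so the solution explains 1.7784/4 = 0.4446 = 44.46%.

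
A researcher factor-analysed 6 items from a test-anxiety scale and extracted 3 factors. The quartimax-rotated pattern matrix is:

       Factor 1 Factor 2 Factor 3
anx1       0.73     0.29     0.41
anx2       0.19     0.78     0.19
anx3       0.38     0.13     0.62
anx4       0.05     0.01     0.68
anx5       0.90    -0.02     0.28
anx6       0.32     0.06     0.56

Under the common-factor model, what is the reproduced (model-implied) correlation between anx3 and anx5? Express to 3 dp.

0.513

r̂ = Σ λ_i·λ_j across factors = (0.38)(0.90) + (0.13)(-0.02) + (0.62)(0.28)
  = +0.3420 -0.0026 +0.1736 = 0.5130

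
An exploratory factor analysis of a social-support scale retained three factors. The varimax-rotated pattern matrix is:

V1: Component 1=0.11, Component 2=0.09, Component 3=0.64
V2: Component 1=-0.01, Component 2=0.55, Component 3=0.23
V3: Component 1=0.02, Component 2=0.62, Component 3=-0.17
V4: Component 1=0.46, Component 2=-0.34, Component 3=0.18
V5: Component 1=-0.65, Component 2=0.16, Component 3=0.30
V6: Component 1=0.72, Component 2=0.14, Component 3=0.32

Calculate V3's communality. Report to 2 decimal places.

h² = 0.02² + 0.62² + (-0.17)² = 0.0004 + 0.3844 + 0.0289 = 0.4137

0.41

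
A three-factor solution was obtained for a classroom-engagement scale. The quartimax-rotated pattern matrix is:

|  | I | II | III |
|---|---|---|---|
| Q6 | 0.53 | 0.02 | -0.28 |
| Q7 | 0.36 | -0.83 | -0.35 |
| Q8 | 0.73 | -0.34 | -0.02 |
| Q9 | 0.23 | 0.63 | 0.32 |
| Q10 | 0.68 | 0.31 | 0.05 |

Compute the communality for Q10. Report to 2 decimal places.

0.56

h² = 0.68² + 0.31² + 0.05² = 0.4624 + 0.0961 + 0.0025 = 0.5610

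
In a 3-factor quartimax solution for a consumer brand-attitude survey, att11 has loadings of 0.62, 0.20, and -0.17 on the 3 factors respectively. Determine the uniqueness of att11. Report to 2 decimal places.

0.55

h² = 0.62² + 0.20² + (-0.17)² = 0.3844 + 0.0400 + 0.0289 = 0.4533
Uniqueness u² = 1 − h² = 1 − 0.4533 = 0.5467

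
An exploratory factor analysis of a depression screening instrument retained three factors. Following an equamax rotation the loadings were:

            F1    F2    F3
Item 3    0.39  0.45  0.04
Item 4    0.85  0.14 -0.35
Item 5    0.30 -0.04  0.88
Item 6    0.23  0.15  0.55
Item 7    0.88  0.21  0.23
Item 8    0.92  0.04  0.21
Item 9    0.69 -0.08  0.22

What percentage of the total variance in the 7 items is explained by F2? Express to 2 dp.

4.26%

SS loadings for F2 = 0.45² + 0.14² + (-0.04)² + 0.15² + 0.21² + 0.04² + (-0.08)² = 0.2983
With 7 standardized items, total variance = 7. Proportion = 0.2983/7 = 0.0426 → 4.26%.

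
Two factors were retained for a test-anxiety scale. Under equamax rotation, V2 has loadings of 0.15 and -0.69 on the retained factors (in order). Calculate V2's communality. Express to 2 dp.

h² = 0.15² + (-0.69)² = 0.0225 + 0.4761 = 0.4986

0.50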